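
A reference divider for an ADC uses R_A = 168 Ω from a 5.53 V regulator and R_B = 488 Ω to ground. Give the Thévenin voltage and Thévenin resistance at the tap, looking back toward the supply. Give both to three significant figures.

V_th is the open-circuit tap voltage: 5.53 × 488/(168 + 488) = 4.11 V.
With the supply zeroed, R_A and R_B appear in parallel from the tap: R_th = R_A‖R_B = (168 × 488)/656.0 = 125 Ω.

V_th = 4.11 V, R_th = 125 Ω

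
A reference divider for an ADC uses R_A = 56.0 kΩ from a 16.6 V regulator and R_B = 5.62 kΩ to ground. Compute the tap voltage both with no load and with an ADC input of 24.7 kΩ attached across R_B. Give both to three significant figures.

Open-circuit: V = 16.6 × 5.62/(56.0 + 5.62) = 1.51 V.
With the load, R_B becomes R_B‖R_L = 4.578 kΩ, so V = 16.6 × 4.578/60.58 = 1.25 V.

Unloaded: 1.51 V; loaded: 1.25 V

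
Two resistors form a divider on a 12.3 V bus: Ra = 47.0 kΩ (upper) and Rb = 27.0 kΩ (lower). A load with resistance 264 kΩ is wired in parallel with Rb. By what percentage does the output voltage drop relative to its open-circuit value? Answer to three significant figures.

The divider's output (Thévenin) resistance is Ra‖Rb = 17.15 kΩ.
Fractional drop under load = R_th/(R_th + R_L) = 17.15 / (17.15 + 264) = 0.06099.
So the output falls by 6.10 %.

6.10 %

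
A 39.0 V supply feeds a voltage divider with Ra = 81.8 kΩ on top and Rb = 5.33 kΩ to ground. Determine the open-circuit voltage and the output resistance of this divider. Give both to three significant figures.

V_th is the open-circuit tap voltage: 39.0 × 5.33/(81.8 + 5.33) = 2.39 V.
With the supply zeroed, Ra and Rb appear in parallel from the tap: R_th = Ra‖Rb = (81.8 × 5.33)/87.13 = 5.00 kΩ.

V_th = 2.39 V, R_th = 5.00 kΩ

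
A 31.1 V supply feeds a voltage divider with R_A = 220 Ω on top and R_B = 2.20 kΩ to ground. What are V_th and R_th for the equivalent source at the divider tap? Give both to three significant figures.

V_th = 28.3 V, R_th = 200 Ω

V_th is the open-circuit tap voltage: 31.1 × 2200/(220 + 2200) = 28.3 V.
With the supply zeroed, R_A and R_B appear in parallel from the tap: R_th = R_A‖R_B = (220 × 2200)/2420 = 200 Ω.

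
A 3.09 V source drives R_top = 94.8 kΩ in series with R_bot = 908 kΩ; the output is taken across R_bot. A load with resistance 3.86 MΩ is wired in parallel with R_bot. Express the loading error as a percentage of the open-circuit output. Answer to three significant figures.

2.18 %

The divider's output (Thévenin) resistance is R_top‖R_bot = 85.84 kΩ.
Fractional drop under load = R_th/(R_th + R_L) = 85.84 / (85.84 + 3860) = 0.02175.
So the output falls by 2.18 %.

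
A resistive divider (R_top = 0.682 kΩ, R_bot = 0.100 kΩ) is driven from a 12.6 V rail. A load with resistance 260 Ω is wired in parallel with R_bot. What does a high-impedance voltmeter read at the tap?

The load sits in parallel with R_bot: R_bot‖R_L = (100 × 260) / (100 + 260) = 72.22 Ω.
V_out = 12.6 × 72.22 / (682 + 72.22) = 12.6 × 72.22/754.2 = 1.21 V.
(Unloaded it would have been 1.61 V.)

V_out ≈ 1.21 V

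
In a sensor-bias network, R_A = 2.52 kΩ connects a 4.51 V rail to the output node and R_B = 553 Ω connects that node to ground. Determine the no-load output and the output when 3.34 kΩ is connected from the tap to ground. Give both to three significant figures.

Unloaded: 0.812 V; loaded: 0.715 V

Open-circuit: V = 4.51 × 553/(2520 + 553) = 0.812 V.
With the load, R_B becomes R_B‖R_L = 474.4 Ω, so V = 4.51 × 474.4/2994 = 0.715 V.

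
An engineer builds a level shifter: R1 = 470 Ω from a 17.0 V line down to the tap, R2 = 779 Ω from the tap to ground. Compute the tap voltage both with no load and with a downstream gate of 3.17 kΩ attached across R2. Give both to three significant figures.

Open-circuit: V = 17.0 × 779/(470 + 779) = 10.6 V.
With the load, R2 becomes R2‖R_L = 625.3 Ω, so V = 17.0 × 625.3/1095 = 9.71 V.

Unloaded: 10.6 V; loaded: 9.71 V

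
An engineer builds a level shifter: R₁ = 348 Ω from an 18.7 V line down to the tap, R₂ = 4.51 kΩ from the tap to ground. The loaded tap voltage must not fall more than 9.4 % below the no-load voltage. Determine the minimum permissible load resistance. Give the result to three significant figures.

Output resistance R_th = R₁‖R₂ = (348 × 4510)/4858 = 323.1 Ω.
The fractional drop is R_th/(R_th + R_L); requiring this ≤ 0.0940 gives R_L ≥ R_th(1/0.0940 − 1) = 323.1 × 9.638 = 3.11 kΩ.

R_L(min) ≈ 3.11 kΩ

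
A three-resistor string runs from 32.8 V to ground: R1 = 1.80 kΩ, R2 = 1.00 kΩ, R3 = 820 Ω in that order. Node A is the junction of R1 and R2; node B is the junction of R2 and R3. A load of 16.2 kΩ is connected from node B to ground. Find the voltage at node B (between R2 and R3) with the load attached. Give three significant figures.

V ≈ 7.15 V

At node B, R3 is in parallel with the load: R3‖R_L = 780.5 Ω.
Below node A the resistance is R2 + (R3‖R_L) = 1780 Ω, so V_A = 32.8 × 1780/3580 = 16.31 V.
Then V_B = V_A × (R3‖R_L)/(R2 + R3‖R_L) = 16.31 × 780.5/1780 = 7.15 V.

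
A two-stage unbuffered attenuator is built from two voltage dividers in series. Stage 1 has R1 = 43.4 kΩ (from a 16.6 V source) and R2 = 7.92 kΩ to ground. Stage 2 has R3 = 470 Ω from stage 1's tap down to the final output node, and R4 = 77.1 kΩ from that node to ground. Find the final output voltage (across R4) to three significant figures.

Stage 2 presents R3+R4 = 77570 Ω as a load on stage 1's tap.
Stage 1's lower leg becomes R2‖(R3+R4) = 7186 Ω, so V_mid = 16.6 × 7186/50590 = 2.358 V.
Stage 2 is itself unloaded: V_out = V_mid × R4/(R3+R4) = 2.358 × 77100/77570 = 2.34 V.

V_out ≈ 2.34 V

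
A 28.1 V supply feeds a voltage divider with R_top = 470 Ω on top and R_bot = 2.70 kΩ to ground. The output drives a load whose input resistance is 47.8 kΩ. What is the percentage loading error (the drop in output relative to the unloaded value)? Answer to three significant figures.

The divider's output (Thévenin) resistance is R_top‖R_bot = 400.3 Ω.
Fractional drop under load = R_th/(R_th + R_L) = 400.3 / (400.3 + 47800) = 0.008305.
So the output falls by 0.831 %.

0.831 %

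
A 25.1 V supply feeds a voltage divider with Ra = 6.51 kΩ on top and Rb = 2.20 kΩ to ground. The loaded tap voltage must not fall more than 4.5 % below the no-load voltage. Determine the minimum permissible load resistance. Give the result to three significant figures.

Output resistance R_th = Ra‖Rb = (6.51 × 2.20)/8.710 = 1.644 kΩ.
The fractional drop is R_th/(R_th + R_L); requiring this ≤ 0.0450 gives R_L ≥ R_th(1/0.0450 − 1) = 1.644 × 21.22 = 34.9 kΩ.

R_L(min) ≈ 34.9 kΩ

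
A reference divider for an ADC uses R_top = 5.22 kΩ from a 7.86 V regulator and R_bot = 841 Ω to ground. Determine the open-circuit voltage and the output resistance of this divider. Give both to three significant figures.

V_th is the open-circuit tap voltage: 7.86 × 841/(5220 + 841) = 1.09 V.
With the supply zeroed, R_top and R_bot appear in parallel from the tap: R_th = R_top‖R_bot = (5220 × 841)/6061 = 724 Ω.

V_th = 1.09 V, R_th = 724 Ω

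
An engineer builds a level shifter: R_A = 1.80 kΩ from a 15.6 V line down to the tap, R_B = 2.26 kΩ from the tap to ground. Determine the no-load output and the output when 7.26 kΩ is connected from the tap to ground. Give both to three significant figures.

Unloaded: 8.68 V; loaded: 7.63 V

Open-circuit: V = 15.6 × 2.26/(1.80 + 2.26) = 8.68 V.
With the load, R_B becomes R_B‖R_L = 1.723 kΩ, so V = 15.6 × 1.723/3.523 = 7.63 V.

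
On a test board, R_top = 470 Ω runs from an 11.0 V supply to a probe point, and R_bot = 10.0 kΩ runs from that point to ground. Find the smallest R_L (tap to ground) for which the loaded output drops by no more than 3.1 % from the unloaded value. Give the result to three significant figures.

Output resistance R_th = R_top‖R_bot = (470 × 10000)/10470 = 448.9 Ω.
The fractional drop is R_th/(R_th + R_L); requiring this ≤ 0.0310 gives R_L ≥ R_th(1/0.0310 − 1) = 448.9 × 31.26 = 14.0 kΩ.

R_L(min) ≈ 14.0 kΩ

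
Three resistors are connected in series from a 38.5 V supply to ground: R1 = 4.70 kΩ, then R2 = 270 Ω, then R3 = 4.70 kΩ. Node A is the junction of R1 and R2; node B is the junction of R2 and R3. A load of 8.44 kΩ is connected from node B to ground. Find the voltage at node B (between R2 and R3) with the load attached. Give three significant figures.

At node B, R3 is in parallel with the load: R3‖R_L = 3019 Ω.
Below node A the resistance is R2 + (R3‖R_L) = 3289 Ω, so V_A = 38.5 × 3289/7989 = 15.85 V.
Then V_B = V_A × (R3‖R_L)/(R2 + R3‖R_L) = 15.85 × 3019/3289 = 14.5 V.

V ≈ 14.5 V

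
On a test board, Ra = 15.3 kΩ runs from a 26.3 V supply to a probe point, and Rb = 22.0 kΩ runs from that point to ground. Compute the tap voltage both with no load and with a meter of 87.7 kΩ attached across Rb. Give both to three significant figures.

Open-circuit: V = 26.3 × 22.0/(15.3 + 22.0) = 15.5 V.
With the load, Rb becomes Rb‖R_L = 17.59 kΩ, so V = 26.3 × 17.59/32.89 = 14.1 V.

Unloaded: 15.5 V; loaded: 14.1 V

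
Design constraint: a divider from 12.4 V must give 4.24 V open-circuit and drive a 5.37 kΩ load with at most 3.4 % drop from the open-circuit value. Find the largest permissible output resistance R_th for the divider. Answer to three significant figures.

Loading drop = R_th/(R_th + R_L) ≤ 0.0340, so R_th ≤ R_L · ε/(1−ε) = 5.37 kΩ × 0.0340/0.9660 = 189 Ω.

R_th ≤ 189 Ω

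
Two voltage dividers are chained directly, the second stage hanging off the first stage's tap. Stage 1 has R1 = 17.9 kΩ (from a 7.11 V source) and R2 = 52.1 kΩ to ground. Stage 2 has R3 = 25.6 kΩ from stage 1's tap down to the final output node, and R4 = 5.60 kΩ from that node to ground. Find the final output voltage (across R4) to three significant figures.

Stage 2 presents R3+R4 = 31.20 kΩ as a load on stage 1's tap.
Stage 1's lower leg becomes R2‖(R3+R4) = 19.51 kΩ, so V_mid = 7.11 × 19.51/37.41 = 3.708 V.
Stage 2 is itself unloaded: V_out = V_mid × R4/(R3+R4) = 3.708 × 5.60/31.20 = 0.666 V.

V_out ≈ 0.666 V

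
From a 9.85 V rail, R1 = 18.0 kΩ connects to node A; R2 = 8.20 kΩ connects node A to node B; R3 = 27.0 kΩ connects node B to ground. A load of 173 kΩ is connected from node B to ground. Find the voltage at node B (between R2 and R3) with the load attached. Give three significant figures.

V ≈ 4.64 V

At node B, R3 is in parallel with the load: R3‖R_L = 23.36 kΩ.
Below node A the resistance is R2 + (R3‖R_L) = 31.55 kΩ, so V_A = 9.85 × 31.55/49.55 = 6.272 V.
Then V_B = V_A × (R3‖R_L)/(R2 + R3‖R_L) = 6.272 × 23.36/31.55 = 4.64 V.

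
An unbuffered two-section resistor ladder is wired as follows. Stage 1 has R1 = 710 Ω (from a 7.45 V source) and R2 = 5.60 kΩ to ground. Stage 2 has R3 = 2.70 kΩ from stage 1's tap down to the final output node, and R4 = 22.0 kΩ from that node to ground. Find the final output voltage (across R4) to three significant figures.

V_out ≈ 5.74 V

Stage 2 presents R3+R4 = 24700 Ω as a load on stage 1's tap.
Stage 1's lower leg becomes R2‖(R3+R4) = 4565 Ω, so V_mid = 7.45 × 4565/5275 = 6.447 V.
Stage 2 is itself unloaded: V_out = V_mid × R4/(R3+R4) = 6.447 × 22000/24700 = 5.74 V.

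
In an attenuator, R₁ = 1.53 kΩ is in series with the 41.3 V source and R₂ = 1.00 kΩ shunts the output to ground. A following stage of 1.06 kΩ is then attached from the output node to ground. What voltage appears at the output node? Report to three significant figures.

The load sits in parallel with R₂: R₂‖R_L = (1.00 × 1.06) / (1.00 + 1.06) = 0.5146 kΩ.
V_out = 41.3 × 0.5146 / (1.53 + 0.5146) = 41.3 × 0.5146/2.045 = 10.4 V.
(Unloaded it would have been 16.3 V.)

V_out ≈ 10.4 V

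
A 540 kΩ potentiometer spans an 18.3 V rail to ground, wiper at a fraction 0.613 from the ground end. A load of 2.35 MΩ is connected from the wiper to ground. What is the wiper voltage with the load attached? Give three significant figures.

The wiper splits the pot into (1−α)R = 209.0 kΩ above and αR = 331.0 kΩ below.
Lower section ‖ load = 290.1 kΩ.
V_wiper = 18.3 × 290.1/(209.0 + 290.1) = 10.6 V.

V ≈ 10.6 V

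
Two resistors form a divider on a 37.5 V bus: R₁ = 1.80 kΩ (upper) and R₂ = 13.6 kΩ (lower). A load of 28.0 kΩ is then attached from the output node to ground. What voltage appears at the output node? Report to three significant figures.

The load sits in parallel with R₂: R₂‖R_L = (13.6 × 28.0) / (13.6 + 28.0) = 9.154 kΩ.
V_out = 37.5 × 9.154 / (1.80 + 9.154) = 37.5 × 9.154/10.95 = 31.3 V.

V_out ≈ 31.3 V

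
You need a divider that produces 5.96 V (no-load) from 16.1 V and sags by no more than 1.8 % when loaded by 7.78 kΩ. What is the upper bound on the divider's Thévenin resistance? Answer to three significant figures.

Loading drop = R_th/(R_th + R_L) ≤ 0.0180, so R_th ≤ R_L · ε/(1−ε) = 7.78 kΩ × 0.0180/0.9820 = 143 Ω.
(Any R1, R2 with R2/(R1+R2) = 0.370 and R1‖R2 ≤ 143 Ω will meet the spec.)

R_th ≤ 143 Ω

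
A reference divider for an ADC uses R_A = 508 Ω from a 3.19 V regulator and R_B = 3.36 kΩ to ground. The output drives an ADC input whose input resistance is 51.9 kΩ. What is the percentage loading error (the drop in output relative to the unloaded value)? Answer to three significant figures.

The divider's output (Thévenin) resistance is R_A‖R_B = 441.3 Ω.
Fractional drop under load = R_th/(R_th + R_L) = 441.3 / (441.3 + 51900) = 0.008431.
So the output falls by 0.843 %.

0.843 %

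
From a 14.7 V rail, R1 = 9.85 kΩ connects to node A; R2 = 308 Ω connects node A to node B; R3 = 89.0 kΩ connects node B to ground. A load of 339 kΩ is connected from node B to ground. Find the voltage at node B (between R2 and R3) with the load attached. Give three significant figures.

V ≈ 12.8 V

At node B, R3 is in parallel with the load: R3‖R_L = 70490 Ω.
Below node A the resistance is R2 + (R3‖R_L) = 70800 Ω, so V_A = 14.7 × 70800/80650 = 12.90 V.
Then V_B = V_A × (R3‖R_L)/(R2 + R3‖R_L) = 12.90 × 70490/70800 = 12.8 V.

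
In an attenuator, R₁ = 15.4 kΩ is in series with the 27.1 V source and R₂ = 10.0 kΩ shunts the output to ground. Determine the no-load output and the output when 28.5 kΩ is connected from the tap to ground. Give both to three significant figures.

Open-circuit: V = 27.1 × 10.0/(15.4 + 10.0) = 10.7 V.
With the load, R₂ becomes R₂‖R_L = 7.403 kΩ, so V = 27.1 × 7.403/22.80 = 8.80 V.

Unloaded: 10.7 V; loaded: 8.80 V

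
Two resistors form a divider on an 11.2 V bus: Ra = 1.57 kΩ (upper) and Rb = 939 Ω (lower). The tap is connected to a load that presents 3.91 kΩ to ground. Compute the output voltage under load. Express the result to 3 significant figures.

V_out ≈ 3.64 V

The load sits in parallel with Rb: Rb‖R_L = (939 × 3910) / (939 + 3910) = 757.2 Ω.
V_out = 11.2 × 757.2 / (1570 + 757.2) = 11.2 × 757.2/2327 = 3.64 V.
(Unloaded it would have been 4.19 V.)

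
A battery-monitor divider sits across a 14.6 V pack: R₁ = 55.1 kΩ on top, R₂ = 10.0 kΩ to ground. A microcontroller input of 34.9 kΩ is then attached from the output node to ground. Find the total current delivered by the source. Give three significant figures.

R₂‖R_L = 7.773 kΩ, so the source sees R₁ + R₂‖R_L = 62.87 kΩ.
I = 14.6 V / 62.87 kΩ = 0.232 mA.

I ≈ 0.232 mA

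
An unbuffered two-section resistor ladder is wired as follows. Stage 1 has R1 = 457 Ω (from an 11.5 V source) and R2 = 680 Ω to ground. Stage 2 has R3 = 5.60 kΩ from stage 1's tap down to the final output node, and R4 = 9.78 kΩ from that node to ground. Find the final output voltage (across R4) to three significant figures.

Stage 2 presents R3+R4 = 15380 Ω as a load on stage 1's tap.
Stage 1's lower leg becomes R2‖(R3+R4) = 651.2 Ω, so V_mid = 11.5 × 651.2/1108 = 6.758 V.
Stage 2 is itself unloaded: V_out = V_mid × R4/(R3+R4) = 6.758 × 9780/15380 = 4.30 V.

V_out ≈ 4.30 V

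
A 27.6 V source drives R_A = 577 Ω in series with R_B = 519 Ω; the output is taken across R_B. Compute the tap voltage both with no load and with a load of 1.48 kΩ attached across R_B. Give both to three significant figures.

Open-circuit: V = 27.6 × 519/(577 + 519) = 13.1 V.
With the load, R_B becomes R_B‖R_L = 384.3 Ω, so V = 27.6 × 384.3/961.3 = 11.0 V.

Unloaded: 13.1 V; loaded: 11.0 V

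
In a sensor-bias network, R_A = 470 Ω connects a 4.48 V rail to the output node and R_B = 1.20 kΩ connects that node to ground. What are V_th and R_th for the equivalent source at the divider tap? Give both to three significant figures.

V_th is the open-circuit tap voltage: 4.48 × 1200/(470 + 1200) = 3.22 V.
With the supply zeroed, R_A and R_B appear in parallel from the tap: R_th = R_A‖R_B = (470 × 1200)/1670 = 338 Ω.

V_th = 3.22 V, R_th = 338 Ω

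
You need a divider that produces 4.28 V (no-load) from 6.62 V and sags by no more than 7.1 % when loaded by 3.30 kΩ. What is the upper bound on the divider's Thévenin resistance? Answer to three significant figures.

R_th ≤ 252 Ω

Loading drop = R_th/(R_th + R_L) ≤ 0.0710, so R_th ≤ R_L · ε/(1−ε) = 3.30 kΩ × 0.0710/0.9290 = 252 Ω.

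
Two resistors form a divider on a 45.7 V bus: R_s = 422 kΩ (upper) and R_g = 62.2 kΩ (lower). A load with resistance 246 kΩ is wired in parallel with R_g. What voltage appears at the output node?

V_out ≈ 4.81 V

The load sits in parallel with R_g: R_g‖R_L = (62.2 × 246) / (62.2 + 246) = 49.65 kΩ.
V_out = 45.7 × 49.65 / (422 + 49.65) = 45.7 × 49.65/471.6 = 4.81 V.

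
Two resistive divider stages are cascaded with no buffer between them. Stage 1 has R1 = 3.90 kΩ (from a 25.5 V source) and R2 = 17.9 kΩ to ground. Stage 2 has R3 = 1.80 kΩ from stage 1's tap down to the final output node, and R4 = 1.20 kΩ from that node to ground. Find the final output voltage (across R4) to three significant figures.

Stage 2 presents R3+R4 = 3.000 kΩ as a load on stage 1's tap.
Stage 1's lower leg becomes R2‖(R3+R4) = 2.569 kΩ, so V_mid = 25.5 × 2.569/6.469 = 10.13 V.
Stage 2 is itself unloaded: V_out = V_mid × R4/(R3+R4) = 10.13 × 1.20/3.000 = 4.05 V.

V_out ≈ 4.05 V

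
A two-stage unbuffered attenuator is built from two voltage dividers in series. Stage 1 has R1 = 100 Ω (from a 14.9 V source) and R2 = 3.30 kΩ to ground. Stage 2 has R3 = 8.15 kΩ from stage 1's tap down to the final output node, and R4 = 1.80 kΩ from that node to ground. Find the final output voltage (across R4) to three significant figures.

Stage 2 presents R3+R4 = 9950 Ω as a load on stage 1's tap.
Stage 1's lower leg becomes R2‖(R3+R4) = 2478 Ω, so V_mid = 14.9 × 2478/2578 = 14.32 V.
Stage 2 is itself unloaded: V_out = V_mid × R4/(R3+R4) = 14.32 × 1800/9950 = 2.59 V.

V_out ≈ 2.59 V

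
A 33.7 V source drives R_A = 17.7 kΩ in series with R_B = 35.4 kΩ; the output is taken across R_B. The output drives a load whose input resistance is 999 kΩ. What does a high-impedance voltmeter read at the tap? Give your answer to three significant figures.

V_out ≈ 22.2 V

The load sits in parallel with R_B: R_B‖R_L = (35.4 × 999) / (35.4 + 999) = 34.19 kΩ.
V_out = 33.7 × 34.19 / (17.7 + 34.19) = 33.7 × 34.19/51.89 = 22.2 V.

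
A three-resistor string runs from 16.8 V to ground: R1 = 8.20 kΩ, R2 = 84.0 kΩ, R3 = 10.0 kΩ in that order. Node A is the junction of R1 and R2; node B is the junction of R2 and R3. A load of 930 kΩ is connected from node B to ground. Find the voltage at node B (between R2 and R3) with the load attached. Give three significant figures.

At node B, R3 is in parallel with the load: R3‖R_L = 9.894 kΩ.
Below node A the resistance is R2 + (R3‖R_L) = 93.89 kΩ, so V_A = 16.8 × 93.89/102.1 = 15.45 V.
Then V_B = V_A × (R3‖R_L)/(R2 + R3‖R_L) = 15.45 × 9.894/93.89 = 1.63 V.

V ≈ 1.63 V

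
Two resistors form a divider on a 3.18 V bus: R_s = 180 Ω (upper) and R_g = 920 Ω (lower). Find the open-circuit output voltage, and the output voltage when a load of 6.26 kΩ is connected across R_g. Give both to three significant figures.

Unloaded: 2.66 V; loaded: 2.60 V

Open-circuit: V = 3.18 × 920/(180 + 920) = 2.66 V.
With the load, R_g becomes R_g‖R_L = 802.1 Ω, so V = 3.18 × 802.1/982.1 = 2.60 V.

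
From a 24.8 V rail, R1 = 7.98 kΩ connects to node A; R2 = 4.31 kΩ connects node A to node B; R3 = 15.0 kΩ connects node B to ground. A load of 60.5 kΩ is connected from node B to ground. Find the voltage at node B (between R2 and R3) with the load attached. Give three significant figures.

V ≈ 12.3 V

At node B, R3 is in parallel with the load: R3‖R_L = 12.02 kΩ.
Below node A the resistance is R2 + (R3‖R_L) = 16.33 kΩ, so V_A = 24.8 × 16.33/24.31 = 16.66 V.
Then V_B = V_A × (R3‖R_L)/(R2 + R3‖R_L) = 16.66 × 12.02/16.33 = 12.3 V.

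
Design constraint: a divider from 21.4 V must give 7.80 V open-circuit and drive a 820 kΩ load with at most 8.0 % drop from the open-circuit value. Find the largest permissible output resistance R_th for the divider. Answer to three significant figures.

R_th ≤ 71.3 kΩ

Loading drop = R_th/(R_th + R_L) ≤ 0.0800, so R_th ≤ R_L · ε/(1−ε) = 820 kΩ × 0.0800/0.9200 = 71.3 kΩ.
(Any R1, R2 with R2/(R1+R2) = 0.364 and R1‖R2 ≤ 71.3 kΩ will meet the spec.)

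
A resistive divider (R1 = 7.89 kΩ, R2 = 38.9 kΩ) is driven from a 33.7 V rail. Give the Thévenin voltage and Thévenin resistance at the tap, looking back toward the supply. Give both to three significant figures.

V_th = 28.0 V, R_th = 6.56 kΩ

V_th is the open-circuit tap voltage: 33.7 × 38.9/(7.89 + 38.9) = 28.0 V.
With the supply zeroed, R1 and R2 appear in parallel from the tap: R_th = R1‖R2 = (7.89 × 38.9)/46.79 = 6.56 kΩ.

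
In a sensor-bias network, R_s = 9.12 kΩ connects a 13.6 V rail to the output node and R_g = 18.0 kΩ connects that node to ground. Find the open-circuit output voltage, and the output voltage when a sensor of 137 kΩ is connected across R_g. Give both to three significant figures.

Unloaded: 9.03 V; loaded: 8.64 V

Open-circuit: V = 13.6 × 18.0/(9.12 + 18.0) = 9.03 V.
With the load, R_g becomes R_g‖R_L = 15.91 kΩ, so V = 13.6 × 15.91/25.03 = 8.64 V.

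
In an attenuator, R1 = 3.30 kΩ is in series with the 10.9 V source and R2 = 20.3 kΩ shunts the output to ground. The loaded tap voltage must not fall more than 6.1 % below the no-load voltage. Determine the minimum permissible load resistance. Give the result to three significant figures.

Output resistance R_th = R1‖R2 = (3.30 × 20.3)/23.60 = 2.839 kΩ.
The fractional drop is R_th/(R_th + R_L); requiring this ≤ 0.0610 gives R_L ≥ R_th(1/0.0610 − 1) = 2.839 × 15.39 = 43.7 kΩ.

R_L(min) ≈ 43.7 kΩ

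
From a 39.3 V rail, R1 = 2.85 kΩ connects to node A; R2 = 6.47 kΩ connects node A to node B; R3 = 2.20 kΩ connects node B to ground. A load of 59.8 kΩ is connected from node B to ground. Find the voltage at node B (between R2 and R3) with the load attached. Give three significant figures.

V ≈ 7.29 V

At node B, R3 is in parallel with the load: R3‖R_L = 2.122 kΩ.
Below node A the resistance is R2 + (R3‖R_L) = 8.592 kΩ, so V_A = 39.3 × 8.592/11.44 = 29.51 V.
Then V_B = V_A × (R3‖R_L)/(R2 + R3‖R_L) = 29.51 × 2.122/8.592 = 7.29 V.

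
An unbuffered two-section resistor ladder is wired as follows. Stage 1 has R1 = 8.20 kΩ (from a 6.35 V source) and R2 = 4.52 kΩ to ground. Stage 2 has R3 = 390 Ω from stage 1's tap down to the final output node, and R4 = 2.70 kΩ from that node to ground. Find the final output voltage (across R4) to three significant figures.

Stage 2 presents R3+R4 = 3090 Ω as a load on stage 1's tap.
Stage 1's lower leg becomes R2‖(R3+R4) = 1835 Ω, so V_mid = 6.35 × 1835/10040 = 1.161 V.
Stage 2 is itself unloaded: V_out = V_mid × R4/(R3+R4) = 1.161 × 2700/3090 = 1.01 V.

V_out ≈ 1.01 V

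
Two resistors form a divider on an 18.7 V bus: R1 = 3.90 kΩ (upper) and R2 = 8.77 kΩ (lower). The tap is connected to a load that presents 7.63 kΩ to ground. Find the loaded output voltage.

The load sits in parallel with R2: R2‖R_L = (8.77 × 7.63) / (8.77 + 7.63) = 4.080 kΩ.
V_out = 18.7 × 4.080 / (3.90 + 4.080) = 18.7 × 4.080/7.980 = 9.56 V.

V_out ≈ 9.56 V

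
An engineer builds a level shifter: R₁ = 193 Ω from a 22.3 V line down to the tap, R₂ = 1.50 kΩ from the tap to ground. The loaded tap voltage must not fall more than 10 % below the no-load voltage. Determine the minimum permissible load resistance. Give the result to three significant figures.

R_L(min) ≈ 1.54 kΩ

Output resistance R_th = R₁‖R₂ = (193 × 1500)/1693 = 171.0 Ω.
The fractional drop is R_th/(R_th + R_L); requiring this ≤ 0.100 gives R_L ≥ R_th(1/0.100 − 1) = 171.0 × 9.000 = 1.54 kΩ.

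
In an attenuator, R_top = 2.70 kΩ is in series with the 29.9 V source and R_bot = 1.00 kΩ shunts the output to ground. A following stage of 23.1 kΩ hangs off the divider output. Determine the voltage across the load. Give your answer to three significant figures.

V_out ≈ 7.83 V

The load sits in parallel with R_bot: R_bot‖R_L = (1.00 × 23.1) / (1.00 + 23.1) = 0.9585 kΩ.
V_out = 29.9 × 0.9585 / (2.70 + 0.9585) = 29.9 × 0.9585/3.659 = 7.83 V.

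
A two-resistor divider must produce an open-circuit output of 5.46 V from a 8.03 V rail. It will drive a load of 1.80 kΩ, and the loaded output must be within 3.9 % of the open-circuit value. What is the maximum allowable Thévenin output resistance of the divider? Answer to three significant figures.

Loading drop = R_th/(R_th + R_L) ≤ 0.0390, so R_th ≤ R_L · ε/(1−ε) = 1.80 kΩ × 0.0390/0.9610 = 73.0 Ω.
(Any R1, R2 with R2/(R1+R2) = 0.680 and R1‖R2 ≤ 73.0 Ω will meet the spec.)

R_th ≤ 73.0 Ω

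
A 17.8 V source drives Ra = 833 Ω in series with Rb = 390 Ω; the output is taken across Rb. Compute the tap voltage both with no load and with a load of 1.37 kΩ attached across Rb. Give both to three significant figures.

Unloaded: 5.68 V; loaded: 4.75 V

Open-circuit: V = 17.8 × 390/(833 + 390) = 5.68 V.
With the load, Rb becomes Rb‖R_L = 303.6 Ω, so V = 17.8 × 303.6/1137 = 4.75 V.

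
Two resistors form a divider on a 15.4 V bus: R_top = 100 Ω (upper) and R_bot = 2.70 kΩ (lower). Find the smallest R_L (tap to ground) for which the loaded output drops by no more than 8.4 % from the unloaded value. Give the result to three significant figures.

R_L(min) ≈ 1.05 kΩ

Output resistance R_th = R_top‖R_bot = (100 × 2700)/2800 = 96.43 Ω.
The fractional drop is R_th/(R_th + R_L); requiring this ≤ 0.0840 gives R_L ≥ R_th(1/0.0840 − 1) = 96.43 × 10.90 = 1.05 kΩ.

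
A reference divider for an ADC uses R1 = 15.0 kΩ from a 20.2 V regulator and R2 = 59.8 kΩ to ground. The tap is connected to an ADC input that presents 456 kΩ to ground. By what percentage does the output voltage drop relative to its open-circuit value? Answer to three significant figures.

2.56 %

The divider's output (Thévenin) resistance is R1‖R2 = 11.99 kΩ.
Fractional drop under load = R_th/(R_th + R_L) = 11.99 / (11.99 + 456) = 0.02562.
So the output falls by 2.56 %.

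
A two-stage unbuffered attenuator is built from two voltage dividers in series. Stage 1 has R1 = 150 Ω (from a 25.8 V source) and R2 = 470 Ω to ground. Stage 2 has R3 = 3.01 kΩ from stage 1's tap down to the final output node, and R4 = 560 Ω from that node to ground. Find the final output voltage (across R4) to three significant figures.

V_out ≈ 2.97 V

Stage 2 presents R3+R4 = 3570 Ω as a load on stage 1's tap.
Stage 1's lower leg becomes R2‖(R3+R4) = 415.3 Ω, so V_mid = 25.8 × 415.3/565.3 = 18.95 V.
Stage 2 is itself unloaded: V_out = V_mid × R4/(R3+R4) = 18.95 × 560/3570 = 2.97 V.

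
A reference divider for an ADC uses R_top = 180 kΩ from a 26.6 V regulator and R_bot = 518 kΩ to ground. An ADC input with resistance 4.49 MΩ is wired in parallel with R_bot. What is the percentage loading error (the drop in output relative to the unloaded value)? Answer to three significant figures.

2.89 %

The divider's output (Thévenin) resistance is R_top‖R_bot = 133.6 kΩ.
Fractional drop under load = R_th/(R_th + R_L) = 133.6 / (133.6 + 4490) = 0.02889.
So the output falls by 2.89 %.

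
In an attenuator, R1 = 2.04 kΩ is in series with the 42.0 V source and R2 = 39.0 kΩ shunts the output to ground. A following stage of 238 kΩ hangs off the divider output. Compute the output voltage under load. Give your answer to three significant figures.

The load sits in parallel with R2: R2‖R_L = (39.0 × 238) / (39.0 + 238) = 33.51 kΩ.
V_out = 42.0 × 33.51 / (2.04 + 33.51) = 42.0 × 33.51/35.55 = 39.6 V.

V_out ≈ 39.6 V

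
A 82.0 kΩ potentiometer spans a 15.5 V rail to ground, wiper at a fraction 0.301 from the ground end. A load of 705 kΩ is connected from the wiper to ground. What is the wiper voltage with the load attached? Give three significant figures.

V ≈ 4.55 V

The wiper splits the pot into (1−α)R = 57.32 kΩ above and αR = 24.68 kΩ below.
Lower section ‖ load = 23.85 kΩ.
V_wiper = 15.5 × 23.85/(57.32 + 23.85) = 4.55 V.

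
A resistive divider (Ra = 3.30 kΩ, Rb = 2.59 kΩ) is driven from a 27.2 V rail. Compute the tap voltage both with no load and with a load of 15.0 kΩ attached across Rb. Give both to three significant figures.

Open-circuit: V = 27.2 × 2.59/(3.30 + 2.59) = 12.0 V.
With the load, Rb becomes Rb‖R_L = 2.209 kΩ, so V = 27.2 × 2.209/5.509 = 10.9 V.

Unloaded: 12.0 V; loaded: 10.9 V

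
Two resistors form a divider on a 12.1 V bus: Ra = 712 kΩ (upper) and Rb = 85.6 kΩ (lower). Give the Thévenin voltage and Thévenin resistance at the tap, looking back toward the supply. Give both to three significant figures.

V_th = 1.30 V, R_th = 76.4 kΩ

V_th is the open-circuit tap voltage: 12.1 × 85.6/(712 + 85.6) = 1.30 V.
With the supply zeroed, Ra and Rb appear in parallel from the tap: R_th = Ra‖Rb = (712 × 85.6)/797.6 = 76.4 kΩ.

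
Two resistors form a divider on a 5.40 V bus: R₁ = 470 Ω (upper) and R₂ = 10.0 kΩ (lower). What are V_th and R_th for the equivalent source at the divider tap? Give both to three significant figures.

V_th = 5.16 V, R_th = 449 Ω

V_th is the open-circuit tap voltage: 5.40 × 10000/(470 + 10000) = 5.16 V.
With the supply zeroed, R₁ and R₂ appear in parallel from the tap: R_th = R₁‖R₂ = (470 × 10000)/10470 = 449 Ω.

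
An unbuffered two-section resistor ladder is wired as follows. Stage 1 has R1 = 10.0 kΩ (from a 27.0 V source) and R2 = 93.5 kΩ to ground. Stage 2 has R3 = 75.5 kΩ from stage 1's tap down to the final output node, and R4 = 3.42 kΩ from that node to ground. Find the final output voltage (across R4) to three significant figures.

V_out ≈ 0.948 V

Stage 2 presents R3+R4 = 78.92 kΩ as a load on stage 1's tap.
Stage 1's lower leg becomes R2‖(R3+R4) = 42.80 kΩ, so V_mid = 27.0 × 42.80/52.80 = 21.89 V.
Stage 2 is itself unloaded: V_out = V_mid × R4/(R3+R4) = 21.89 × 3.42/78.92 = 0.948 V.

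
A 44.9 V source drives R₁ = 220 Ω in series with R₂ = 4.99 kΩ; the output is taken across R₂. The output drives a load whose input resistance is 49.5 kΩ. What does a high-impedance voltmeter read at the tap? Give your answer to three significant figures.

The load sits in parallel with R₂: R₂‖R_L = (4990 × 49500) / (4990 + 49500) = 4533 Ω.
V_out = 44.9 × 4533 / (220 + 4533) = 44.9 × 4533/4753 = 42.8 V.
(Unloaded it would have been 43.0 V.)

V_out ≈ 42.8 V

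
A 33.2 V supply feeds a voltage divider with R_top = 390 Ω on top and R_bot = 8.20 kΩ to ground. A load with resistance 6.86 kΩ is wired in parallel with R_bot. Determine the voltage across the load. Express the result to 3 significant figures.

The load sits in parallel with R_bot: R_bot‖R_L = (8200 × 6860) / (8200 + 6860) = 3735 Ω.
V_out = 33.2 × 3735 / (390 + 3735) = 33.2 × 3735/4125 = 30.1 V.
(Unloaded it would have been 31.7 V.)

V_out ≈ 30.1 V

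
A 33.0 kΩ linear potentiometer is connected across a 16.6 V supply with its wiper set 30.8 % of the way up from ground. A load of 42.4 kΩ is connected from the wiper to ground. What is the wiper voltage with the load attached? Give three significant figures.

V ≈ 4.39 V

The wiper splits the pot into (1−α)R = 22.84 kΩ above and αR = 10.16 kΩ below.
Lower section ‖ load = 8.199 kΩ.
V_wiper = 16.6 × 8.199/(22.84 + 8.199) = 4.39 V.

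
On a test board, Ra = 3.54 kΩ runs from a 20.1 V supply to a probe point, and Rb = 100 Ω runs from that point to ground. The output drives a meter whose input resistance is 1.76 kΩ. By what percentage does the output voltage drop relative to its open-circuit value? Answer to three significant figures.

The divider's output (Thévenin) resistance is Ra‖Rb = 97.25 Ω.
Fractional drop under load = R_th/(R_th + R_L) = 97.25 / (97.25 + 1760) = 0.05236.
So the output falls by 5.24 %.

5.24 %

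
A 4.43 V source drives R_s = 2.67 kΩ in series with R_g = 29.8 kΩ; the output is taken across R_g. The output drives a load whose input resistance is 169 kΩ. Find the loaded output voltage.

V_out ≈ 4.01 V

The load sits in parallel with R_g: R_g‖R_L = (29.8 × 169) / (29.8 + 169) = 25.33 kΩ.
V_out = 4.43 × 25.33 / (2.67 + 25.33) = 4.43 × 25.33/28.00 = 4.01 V.
(Unloaded it would have been 4.07 V.)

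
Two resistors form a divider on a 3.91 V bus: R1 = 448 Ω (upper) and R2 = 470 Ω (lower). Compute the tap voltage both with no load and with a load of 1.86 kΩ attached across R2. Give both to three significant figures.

Unloaded: 2.00 V; loaded: 1.78 V

Open-circuit: V = 3.91 × 470/(448 + 470) = 2.00 V.
With the load, R2 becomes R2‖R_L = 375.2 Ω, so V = 3.91 × 375.2/823.2 = 1.78 V.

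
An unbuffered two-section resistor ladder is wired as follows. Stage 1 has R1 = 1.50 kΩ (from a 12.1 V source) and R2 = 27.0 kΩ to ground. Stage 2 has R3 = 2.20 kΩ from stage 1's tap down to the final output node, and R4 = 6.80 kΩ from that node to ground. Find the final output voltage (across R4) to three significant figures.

V_out ≈ 7.48 V

Stage 2 presents R3+R4 = 9.000 kΩ as a load on stage 1's tap.
Stage 1's lower leg becomes R2‖(R3+R4) = 6.750 kΩ, so V_mid = 12.1 × 6.750/8.250 = 9.900 V.
Stage 2 is itself unloaded: V_out = V_mid × R4/(R3+R4) = 9.900 × 6.80/9.000 = 7.48 V.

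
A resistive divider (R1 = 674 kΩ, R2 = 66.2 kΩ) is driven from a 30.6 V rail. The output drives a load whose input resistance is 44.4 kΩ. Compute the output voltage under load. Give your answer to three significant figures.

V_out ≈ 1.16 V

The load sits in parallel with R2: R2‖R_L = (66.2 × 44.4) / (66.2 + 44.4) = 26.58 kΩ.
V_out = 30.6 × 26.58 / (674 + 26.58) = 30.6 × 26.58/700.6 = 1.16 V.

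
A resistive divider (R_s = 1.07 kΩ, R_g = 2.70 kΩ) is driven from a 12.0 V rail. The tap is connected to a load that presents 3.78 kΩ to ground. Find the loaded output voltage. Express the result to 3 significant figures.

The load sits in parallel with R_g: R_g‖R_L = (2.70 × 3.78) / (2.70 + 3.78) = 1.575 kΩ.
V_out = 12.0 × 1.575 / (1.07 + 1.575) = 12.0 × 1.575/2.645 = 7.15 V.

V_out ≈ 7.15 V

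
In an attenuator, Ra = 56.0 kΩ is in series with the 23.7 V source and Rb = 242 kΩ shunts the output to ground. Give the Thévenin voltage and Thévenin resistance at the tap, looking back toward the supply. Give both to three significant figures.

V_th = 19.2 V, R_th = 45.5 kΩ

V_th is the open-circuit tap voltage: 23.7 × 242/(56.0 + 242) = 19.2 V.
With the supply zeroed, Ra and Rb appear in parallel from the tap: R_th = Ra‖Rb = (56.0 × 242)/298.0 = 45.5 kΩ.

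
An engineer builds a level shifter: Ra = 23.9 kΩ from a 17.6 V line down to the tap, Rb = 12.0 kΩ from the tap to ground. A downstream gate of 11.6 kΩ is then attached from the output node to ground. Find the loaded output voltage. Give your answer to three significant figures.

The load sits in parallel with Rb: Rb‖R_L = (12.0 × 11.6) / (12.0 + 11.6) = 5.898 kΩ.
V_out = 17.6 × 5.898 / (23.9 + 5.898) = 17.6 × 5.898/29.80 = 3.48 V.

V_out ≈ 3.48 V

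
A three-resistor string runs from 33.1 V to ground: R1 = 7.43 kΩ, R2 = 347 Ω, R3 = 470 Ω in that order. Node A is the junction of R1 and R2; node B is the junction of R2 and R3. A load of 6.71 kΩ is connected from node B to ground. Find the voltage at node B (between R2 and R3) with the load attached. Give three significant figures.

At node B, R3 is in parallel with the load: R3‖R_L = 439.2 Ω.
Below node A the resistance is R2 + (R3‖R_L) = 786.2 Ω, so V_A = 33.1 × 786.2/8216 = 3.167 V.
Then V_B = V_A × (R3‖R_L)/(R2 + R3‖R_L) = 3.167 × 439.2/786.2 = 1.77 V.

V ≈ 1.77 V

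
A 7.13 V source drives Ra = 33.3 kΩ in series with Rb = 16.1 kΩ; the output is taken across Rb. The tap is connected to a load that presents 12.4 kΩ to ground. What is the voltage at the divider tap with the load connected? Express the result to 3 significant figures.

V_out ≈ 1.24 V

The load sits in parallel with Rb: Rb‖R_L = (16.1 × 12.4) / (16.1 + 12.4) = 7.005 kΩ.
V_out = 7.13 × 7.005 / (33.3 + 7.005) = 7.13 × 7.005/40.30 = 1.24 V.
(Unloaded it would have been 2.32 V.)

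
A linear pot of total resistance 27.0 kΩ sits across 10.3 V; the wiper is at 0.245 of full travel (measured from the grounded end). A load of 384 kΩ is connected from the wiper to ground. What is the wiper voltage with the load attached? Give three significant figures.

The wiper splits the pot into (1−α)R = 20.39 kΩ above and αR = 6.615 kΩ below.
Lower section ‖ load = 6.503 kΩ.
V_wiper = 10.3 × 6.503/(20.39 + 6.503) = 2.49 V.

V ≈ 2.49 V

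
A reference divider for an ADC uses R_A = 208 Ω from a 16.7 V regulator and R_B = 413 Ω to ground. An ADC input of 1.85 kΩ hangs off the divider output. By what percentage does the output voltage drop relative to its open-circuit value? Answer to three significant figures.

The divider's output (Thévenin) resistance is R_A‖R_B = 138.3 Ω.
Fractional drop under load = R_th/(R_th + R_L) = 138.3 / (138.3 + 1850) = 0.06957.
So the output falls by 6.96 %.

6.96 %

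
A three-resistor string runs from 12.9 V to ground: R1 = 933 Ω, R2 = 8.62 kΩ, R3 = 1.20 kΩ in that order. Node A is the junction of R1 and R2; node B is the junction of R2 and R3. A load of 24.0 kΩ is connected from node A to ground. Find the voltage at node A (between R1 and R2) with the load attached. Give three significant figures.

V ≈ 11.4 V

Below node A the series string R2+R3 = 9820 Ω sits in parallel with the 24000 Ω load: 6969 Ω.
V_A = 12.9 × 6969/(933 + 6969) = 11.4 V.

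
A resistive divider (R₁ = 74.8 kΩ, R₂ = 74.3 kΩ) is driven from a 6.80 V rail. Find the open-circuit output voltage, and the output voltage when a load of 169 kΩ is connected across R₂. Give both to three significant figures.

Unloaded: 3.39 V; loaded: 2.78 V

Open-circuit: V = 6.80 × 74.3/(74.8 + 74.3) = 3.39 V.
With the load, R₂ becomes R₂‖R_L = 51.61 kΩ, so V = 6.80 × 51.61/126.4 = 2.78 V.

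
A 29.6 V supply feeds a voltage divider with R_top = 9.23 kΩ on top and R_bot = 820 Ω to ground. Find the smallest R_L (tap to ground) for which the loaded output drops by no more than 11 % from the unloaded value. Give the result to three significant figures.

Output resistance R_th = R_top‖R_bot = (9230 × 820)/10050 = 753.1 Ω.
The fractional drop is R_th/(R_th + R_L); requiring this ≤ 0.110 gives R_L ≥ R_th(1/0.110 − 1) = 753.1 × 8.091 = 6.09 kΩ.

R_L(min) ≈ 6.09 kΩ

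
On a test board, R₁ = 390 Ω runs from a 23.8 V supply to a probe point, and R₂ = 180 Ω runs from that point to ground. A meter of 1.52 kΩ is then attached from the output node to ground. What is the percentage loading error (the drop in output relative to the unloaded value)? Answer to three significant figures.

7.50 %

The divider's output (Thévenin) resistance is R₁‖R₂ = 123.2 Ω.
Fractional drop under load = R_th/(R_th + R_L) = 123.2 / (123.2 + 1520) = 0.07495.
So the output falls by 7.50 %.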